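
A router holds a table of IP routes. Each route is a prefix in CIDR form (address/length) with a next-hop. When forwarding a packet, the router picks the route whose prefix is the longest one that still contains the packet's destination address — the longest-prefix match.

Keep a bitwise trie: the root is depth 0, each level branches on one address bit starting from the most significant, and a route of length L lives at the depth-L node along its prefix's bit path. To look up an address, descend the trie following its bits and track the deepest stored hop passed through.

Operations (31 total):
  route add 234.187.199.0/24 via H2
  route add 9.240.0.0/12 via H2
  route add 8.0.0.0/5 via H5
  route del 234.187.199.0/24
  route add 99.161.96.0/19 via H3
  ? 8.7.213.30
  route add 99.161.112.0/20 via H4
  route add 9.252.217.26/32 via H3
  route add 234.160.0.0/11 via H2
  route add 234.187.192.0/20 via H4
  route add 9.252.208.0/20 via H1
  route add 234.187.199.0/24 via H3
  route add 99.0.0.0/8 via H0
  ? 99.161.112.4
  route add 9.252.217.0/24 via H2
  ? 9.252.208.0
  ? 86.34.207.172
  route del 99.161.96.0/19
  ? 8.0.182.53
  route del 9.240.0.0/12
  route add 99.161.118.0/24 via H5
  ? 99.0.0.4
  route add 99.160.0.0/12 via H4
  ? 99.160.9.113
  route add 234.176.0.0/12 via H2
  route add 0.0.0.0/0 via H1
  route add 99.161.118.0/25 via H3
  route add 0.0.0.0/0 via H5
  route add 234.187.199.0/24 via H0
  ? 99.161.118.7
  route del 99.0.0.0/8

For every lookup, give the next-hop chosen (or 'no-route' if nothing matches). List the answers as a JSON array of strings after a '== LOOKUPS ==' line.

Apply in order:
  + 234.187.199.0/24 (H2) depth=24
  + 9.240.0.0/12 (H2) depth=12
  + 8.0.0.0/5 (H5) depth=5
  - 234.187.199.0/24 clear@24
  + 99.161.96.0/19 (H3) depth=19
  lookup 8.7.213.30: bits 0000100 walk d0:-→d1:-→d2:-→d3:-→d4:-→d5:H5→d6:-→d7:- -> H5
  + 99.161.112.0/20 (H4) depth=20
  + 9.252.217.26/32 (H3) depth=32
  + 234.160.0.0/11 (H2) depth=11
  + 234.187.192.0/20 (H4) depth=20
  + 9.252.208.0/20 (H1) depth=20
  + 234.187.199.0/24 (H3) depth=24
  + 99.0.0.0/8 (H0) depth=8
  lookup 99.161.112.4: bits 01100011101000010111 walk d0:-→d1:-→d2:-→d3:-→d4:-→d5:-→d6:-→d7:-→d8:H0→d9:-→d10:-→d11:-→d12:-→d13:-→d14:-→d15:-→d16:-→d17:-→d18:-→d19:H3→d20:H4 -> H4
  + 9.252.217.0/24 (H2) depth=24
  lookup 9.252.208.0: bits 00001001111111001101 walk d0:-→d1:-→d2:-→d3:-→d4:-→d5:H5→d6:-→d7:-→d8:-→d9:-→d10:-→d11:-→d12:H2→d13:-→d14:-→d15:-→d16:-→d17:-→d18:-→d19:-→d20:H1 -> H1
  lookup 86.34.207.172: bits 01 walk d0:-→d1:-→d2:- -> no-route
  - 99.161.96.0/19 clear@19
  lookup 8.0.182.53: bits 0000100 walk d0:-→d1:-→d2:-→d3:-→d4:-→d5:H5→d6:-→d7:- -> H5
  - 9.240.0.0/12 clear@12
  + 99.161.118.0/24 (H5) depth=24
  lookup 99.0.0.4: bits 01100011 walk d0:-→d1:-→d2:-→d3:-→d4:-→d5:-→d6:-→d7:-→d8:H0 -> H0
  + 99.160.0.0/12 (H4) depth=12
  lookup 99.160.9.113: bits 011000111010000 walk d0:-→d1:-→d2:-→d3:-→d4:-→d5:-→d6:-→d7:-→d8:H0→d9:-→d10:-→d11:-→d12:H4→d13:-→d14:-→d15:- -> H4
  + 234.176.0.0/12 (H2) depth=12
  + 0.0.0.0/0 (H1) depth=0
  + 99.161.118.0/25 (H3) depth=25
  + 0.0.0.0/0 (H5) depth=0
  + 234.187.199.0/24 (H0) depth=24
  lookup 99.161.118.7: bits 0110001110100001011101100 walk d0:H5→d1:-→d2:-→d3:-→d4:-→d5:-→d6:-→d7:-→d8:H0→d9:-→d10:-→d11:-→d12:H4→d13:-→d14:-→d15:-→d16:-→d17:-→d18:-→d19:-→d20:H4→d21:-→d22:-→d23:-→d24:H5→d25:H3 -> H3
  - 99.0.0.0/8 clear@8

== LOOKUPS ==
["H5","H4","H1","no-route","H5","H0","H4","H3"]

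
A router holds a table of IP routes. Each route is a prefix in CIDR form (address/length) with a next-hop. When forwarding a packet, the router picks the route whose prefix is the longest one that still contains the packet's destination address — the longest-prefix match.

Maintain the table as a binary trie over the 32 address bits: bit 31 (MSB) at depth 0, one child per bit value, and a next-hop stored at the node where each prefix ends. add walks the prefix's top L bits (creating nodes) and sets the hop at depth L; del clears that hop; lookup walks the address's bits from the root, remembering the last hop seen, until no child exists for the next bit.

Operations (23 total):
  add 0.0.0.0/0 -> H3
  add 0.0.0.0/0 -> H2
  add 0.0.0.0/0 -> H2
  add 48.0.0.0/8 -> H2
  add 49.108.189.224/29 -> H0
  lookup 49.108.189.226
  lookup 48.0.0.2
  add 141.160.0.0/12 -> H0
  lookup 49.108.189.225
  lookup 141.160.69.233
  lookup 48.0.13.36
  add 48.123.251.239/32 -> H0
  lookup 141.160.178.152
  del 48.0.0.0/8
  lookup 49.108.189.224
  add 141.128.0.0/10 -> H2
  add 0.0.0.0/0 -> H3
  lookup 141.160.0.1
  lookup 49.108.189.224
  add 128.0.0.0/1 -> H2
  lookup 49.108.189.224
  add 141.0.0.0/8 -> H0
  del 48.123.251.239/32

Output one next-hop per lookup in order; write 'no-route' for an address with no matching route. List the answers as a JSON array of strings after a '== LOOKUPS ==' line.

Trace:
  add 0.0.0.0/0 -> H3 at depth 0
  add 0.0.0.0/0 -> H2 at depth 0
  add 0.0.0.0/0 -> H2 at depth 0
  add 48.0.0.0/8 -> H2 at depth 8
  add 49.108.189.224/29 -> H0 at depth 29
  Q 49.108.189.226: descend 00110001011011001011110111100 ; hops seen [H2,H0] ; pick H0
  Q 48.0.0.2: descend 00110000 ; hops seen [H2,H2] ; pick H2
  add 141.160.0.0/12 -> H0 at depth 12
  Q 49.108.189.225: descend 00110001011011001011110111100 ; hops seen [H2,H0] ; pick H0
  Q 141.160.69.233: descend 100011011010 ; hops seen [H2,H0] ; pick H0
  Q 48.0.13.36: descend 00110000 ; hops seen [H2,H2] ; pick H2
  add 48.123.251.239/32 -> H0 at depth 32
  Q 141.160.178.152: descend 100011011010 ; hops seen [H2,H0] ; pick H0
  - 48.0.0.0/8 clear@8
  Q 49.108.189.224: descend 00110001011011001011110111100 ; hops seen [H2,H0] ; pick H0
  add 141.128.0.0/10 -> H2 at depth 10
  add 0.0.0.0/0 -> H3 at depth 0
  Q 141.160.0.1: descend 100011011010 ; hops seen [H3,H2,H0] ; pick H0
  Q 49.108.189.224: descend 00110001011011001011110111100 ; hops seen [H3,H0] ; pick H0
  add 128.0.0.0/1 -> H2 at depth 1
  Q 49.108.189.224: descend 00110001011011001011110111100 ; hops seen [H3,H0] ; pick H0
  add 141.0.0.0/8 -> H0 at depth 8
  - 48.123.251.239/32 clear@32

== LOOKUPS ==
["H0","H2","H0","H0","H2","H0","H0","H0","H0","H0"]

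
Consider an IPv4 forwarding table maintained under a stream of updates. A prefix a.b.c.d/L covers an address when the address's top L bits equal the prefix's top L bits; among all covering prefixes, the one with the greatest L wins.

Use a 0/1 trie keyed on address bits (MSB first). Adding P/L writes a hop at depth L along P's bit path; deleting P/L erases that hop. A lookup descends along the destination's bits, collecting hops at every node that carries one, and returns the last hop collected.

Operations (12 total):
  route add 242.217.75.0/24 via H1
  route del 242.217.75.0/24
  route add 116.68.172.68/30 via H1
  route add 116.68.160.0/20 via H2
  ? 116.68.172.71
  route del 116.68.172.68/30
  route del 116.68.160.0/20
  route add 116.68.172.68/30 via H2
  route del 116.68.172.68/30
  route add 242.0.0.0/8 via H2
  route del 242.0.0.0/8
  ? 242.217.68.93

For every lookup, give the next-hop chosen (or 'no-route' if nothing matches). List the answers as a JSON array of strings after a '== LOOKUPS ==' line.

Trace:
  + 242.217.75.0/24 (H1) depth=24
  del 242.217.75.0/24 (clear depth 24)
  + 116.68.172.68/30 (H1) depth=30
  + 116.68.160.0/20 (H2) depth=20
  ? 116.68.172.71  path d0:-→d1:-→d2:-→d3:-→d4:-→d5:-→d6:-→d7:-→d8:-→d9:-→d10:-→d11:-→d12:-→d13:-→d14:-→d15:-→d16:-→d17:-→d18:-→d19:-→d20:H2→d21:-→d22:-→d23:-→d24:-→d25:-→d26:-→d27:-→d28:-→d29:-→d30:H1  best=H1
  del 116.68.172.68/30 (clear depth 30)
  del 116.68.160.0/20 (clear depth 20)
  + 116.68.172.68/30 (H2) depth=30
  del 116.68.172.68/30 (clear depth 30)
  + 242.0.0.0/8 (H2) depth=8
  del 242.0.0.0/8 (clear depth 8)
  ? 242.217.68.93  path d0:-→d1:-→d2:-→d3:-→d4:-→d5:-→d6:-→d7:-→d8:-→d9:-→d10:-→d11:-→d12:-→d13:-→d14:-→d15:-→d16:-→d17:-→d18:-→d19:-→d20:-  best=no-route

== LOOKUPS ==
["H1","no-route"]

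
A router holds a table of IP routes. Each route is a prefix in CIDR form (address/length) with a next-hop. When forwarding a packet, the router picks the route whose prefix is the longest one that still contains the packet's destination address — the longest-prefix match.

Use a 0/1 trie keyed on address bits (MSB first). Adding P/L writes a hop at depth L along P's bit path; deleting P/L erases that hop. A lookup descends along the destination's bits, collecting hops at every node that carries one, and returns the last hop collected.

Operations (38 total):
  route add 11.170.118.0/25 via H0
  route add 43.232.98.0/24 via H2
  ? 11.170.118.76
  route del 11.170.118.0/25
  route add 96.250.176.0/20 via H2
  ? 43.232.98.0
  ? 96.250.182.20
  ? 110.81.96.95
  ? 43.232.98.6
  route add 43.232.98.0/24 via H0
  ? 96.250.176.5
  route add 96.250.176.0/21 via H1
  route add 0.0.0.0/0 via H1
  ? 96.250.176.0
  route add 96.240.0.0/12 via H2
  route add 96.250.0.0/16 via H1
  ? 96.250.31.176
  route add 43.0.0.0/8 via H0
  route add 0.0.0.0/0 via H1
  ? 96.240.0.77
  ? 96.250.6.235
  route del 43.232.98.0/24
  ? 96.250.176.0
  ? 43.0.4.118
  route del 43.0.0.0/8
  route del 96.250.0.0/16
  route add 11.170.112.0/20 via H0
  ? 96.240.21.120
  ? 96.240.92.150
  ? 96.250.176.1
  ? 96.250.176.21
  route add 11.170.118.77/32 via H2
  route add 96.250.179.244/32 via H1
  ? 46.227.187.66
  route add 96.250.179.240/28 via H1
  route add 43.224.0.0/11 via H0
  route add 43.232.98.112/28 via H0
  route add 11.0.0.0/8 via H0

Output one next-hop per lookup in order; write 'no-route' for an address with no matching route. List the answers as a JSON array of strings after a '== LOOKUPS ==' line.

Trace:
  + 11.170.118.0/25 (H0) depth=25
  + 43.232.98.0/24 (H2) depth=24
  Q 11.170.118.76: descend 0000101110101010011101100 ; hops seen [H0] ; pick H0
  del 11.170.118.0/25 (clear depth 25)
  + 96.250.176.0/20 (H2) depth=20
  Q 43.232.98.0: descend 001010111110100001100010 ; hops seen [H2] ; pick H2
  Q 96.250.182.20: descend 01100000111110101011 ; hops seen [H2] ; pick H2
  Q 110.81.96.95: descend 0110 ; hops seen [∅] ; pick no-route
  Q 43.232.98.6: descend 001010111110100001100010 ; hops seen [H2] ; pick H2
  + 43.232.98.0/24 (H0) depth=24
  Q 96.250.176.5: descend 01100000111110101011 ; hops seen [H2] ; pick H2
  + 96.250.176.0/21 (H1) depth=21
  + 0.0.0.0/0 (H1) depth=0
  Q 96.250.176.0: descend 011000001111101010110 ; hops seen [H1,H2,H1] ; pick H1
  + 96.240.0.0/12 (H2) depth=12
  + 96.250.0.0/16 (H1) depth=16
  Q 96.250.31.176: descend 0110000011111010 ; hops seen [H1,H2,H1] ; pick H1
  + 43.0.0.0/8 (H0) depth=8
  + 0.0.0.0/0 (H1) depth=0
  Q 96.240.0.77: descend 011000001111 ; hops seen [H1,H2] ; pick H2
  Q 96.250.6.235: descend 0110000011111010 ; hops seen [H1,H2,H1] ; pick H1
  del 43.232.98.0/24 (clear depth 24)
  Q 96.250.176.0: descend 011000001111101010110 ; hops seen [H1,H2,H1,H2,H1] ; pick H1
  Q 43.0.4.118: descend 00101011 ; hops seen [H1,H0] ; pick H0
  del 43.0.0.0/8 (clear depth 8)
  del 96.250.0.0/16 (clear depth 16)
  + 11.170.112.0/20 (H0) depth=20
  Q 96.240.21.120: descend 011000001111 ; hops seen [H1,H2] ; pick H2
  Q 96.240.92.150: descend 011000001111 ; hops seen [H1,H2] ; pick H2
  Q 96.250.176.1: descend 011000001111101010110 ; hops seen [H1,H2,H2,H1] ; pick H1
  Q 96.250.176.21: descend 011000001111101010110 ; hops seen [H1,H2,H2,H1] ; pick H1
  + 11.170.118.77/32 (H2) depth=32
  + 96.250.179.244/32 (H1) depth=32
  Q 46.227.187.66: descend 00101 ; hops seen [H1] ; pick H1
  + 96.250.179.240/28 (H1) depth=28
  + 43.224.0.0/11 (H0) depth=11
  + 43.232.98.112/28 (H0) depth=28
  + 11.0.0.0/8 (H0) depth=8

== LOOKUPS ==
["H0","H2","H2","no-route","H2","H2","H1","H1","H2","H1","H1","H0","H2","H2","H1","H1","H1"]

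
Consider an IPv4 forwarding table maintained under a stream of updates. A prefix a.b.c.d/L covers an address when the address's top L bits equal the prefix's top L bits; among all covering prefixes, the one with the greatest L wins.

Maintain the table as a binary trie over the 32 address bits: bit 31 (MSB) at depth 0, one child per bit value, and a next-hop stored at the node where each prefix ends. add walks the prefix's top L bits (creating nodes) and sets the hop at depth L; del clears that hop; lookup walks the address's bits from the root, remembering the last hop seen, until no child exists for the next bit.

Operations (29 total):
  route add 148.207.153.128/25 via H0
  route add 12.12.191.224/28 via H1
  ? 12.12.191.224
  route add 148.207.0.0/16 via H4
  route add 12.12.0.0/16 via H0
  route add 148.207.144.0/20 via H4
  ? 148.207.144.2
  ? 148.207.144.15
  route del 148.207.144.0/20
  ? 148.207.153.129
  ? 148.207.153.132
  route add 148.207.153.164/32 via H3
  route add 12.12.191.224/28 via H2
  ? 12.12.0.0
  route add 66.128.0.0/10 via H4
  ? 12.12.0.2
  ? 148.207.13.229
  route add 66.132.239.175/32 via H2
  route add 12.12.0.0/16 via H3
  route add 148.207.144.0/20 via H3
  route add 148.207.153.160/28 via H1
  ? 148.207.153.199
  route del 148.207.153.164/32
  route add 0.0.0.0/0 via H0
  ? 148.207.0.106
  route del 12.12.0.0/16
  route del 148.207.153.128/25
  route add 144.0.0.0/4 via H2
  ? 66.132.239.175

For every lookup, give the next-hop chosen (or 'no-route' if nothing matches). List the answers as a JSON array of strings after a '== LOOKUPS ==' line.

Apply in order:
  + 148.207.153.128/25 (H0) depth=25
  + 12.12.191.224/28 (H1) depth=28
  Q 12.12.191.224: descend 0000110000001100101111111110 ; hops seen [H1] ; pick H1
  + 148.207.0.0/16 (H4) depth=16
  + 12.12.0.0/16 (H0) depth=16
  + 148.207.144.0/20 (H4) depth=20
  Q 148.207.144.2: descend 10010100110011111001 ; hops seen [H4,H4] ; pick H4
  Q 148.207.144.15: descend 10010100110011111001 ; hops seen [H4,H4] ; pick H4
  - 148.207.144.0/20 clear@20
  Q 148.207.153.129: descend 1001010011001111100110011 ; hops seen [H4,H0] ; pick H0
  Q 148.207.153.132: descend 1001010011001111100110011 ; hops seen [H4,H0] ; pick H0
  + 148.207.153.164/32 (H3) depth=32
  + 12.12.191.224/28 (H2) depth=28
  Q 12.12.0.0: descend 0000110000001100 ; hops seen [H0] ; pick H0
  + 66.128.0.0/10 (H4) depth=10
  Q 12.12.0.2: descend 0000110000001100 ; hops seen [H0] ; pick H0
  Q 148.207.13.229: descend 1001010011001111 ; hops seen [H4] ; pick H4
  + 66.132.239.175/32 (H2) depth=32
  + 12.12.0.0/16 (H3) depth=16
  + 148.207.144.0/20 (H3) depth=20
  + 148.207.153.160/28 (H1) depth=28
  Q 148.207.153.199: descend 1001010011001111100110011 ; hops seen [H4,H3,H0] ; pick H0
  - 148.207.153.164/32 clear@32
  + 0.0.0.0/0 (H0) depth=0
  Q 148.207.0.106: descend 1001010011001111 ; hops seen [H0,H4] ; pick H4
  - 12.12.0.0/16 clear@16
  - 148.207.153.128/25 clear@25
  + 144.0.0.0/4 (H2) depth=4
  Q 66.132.239.175: descend 01000010100001001110111110101111 ; hops seen [H0,H4,H2] ; pick H2

== LOOKUPS ==
["H1","H4","H4","H0","H0","H0","H0","H4","H0","H4","H2"]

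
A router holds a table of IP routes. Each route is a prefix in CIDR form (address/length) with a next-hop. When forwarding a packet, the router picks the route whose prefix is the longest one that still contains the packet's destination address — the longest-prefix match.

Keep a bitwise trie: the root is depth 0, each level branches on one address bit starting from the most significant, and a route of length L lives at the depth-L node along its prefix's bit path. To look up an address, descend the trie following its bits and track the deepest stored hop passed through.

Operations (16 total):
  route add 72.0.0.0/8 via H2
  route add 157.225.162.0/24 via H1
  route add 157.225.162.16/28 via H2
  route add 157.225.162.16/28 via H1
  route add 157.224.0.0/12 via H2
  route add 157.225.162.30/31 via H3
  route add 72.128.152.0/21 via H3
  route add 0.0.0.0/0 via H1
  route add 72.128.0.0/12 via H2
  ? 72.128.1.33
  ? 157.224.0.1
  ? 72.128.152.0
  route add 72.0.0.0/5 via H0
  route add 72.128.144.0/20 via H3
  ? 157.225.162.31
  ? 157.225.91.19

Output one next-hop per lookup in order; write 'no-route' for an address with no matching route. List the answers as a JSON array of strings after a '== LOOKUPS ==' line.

Trace:
  add 72.0.0.0/8 -> H2 at depth 8
  add 157.225.162.0/24 -> H1 at depth 24
  add 157.225.162.16/28 -> H2 at depth 28
  add 157.225.162.16/28 -> H1 at depth 28
  add 157.224.0.0/12 -> H2 at depth 12
  add 157.225.162.30/31 -> H3 at depth 31
  add 72.128.152.0/21 -> H3 at depth 21
  add 0.0.0.0/0 -> H1 at depth 0
  add 72.128.0.0/12 -> H2 at depth 12
  Q 72.128.1.33: descend 0100100010000000 ; hops seen [H1,H2,H2] ; pick H2
  Q 157.224.0.1: descend 100111011110000 ; hops seen [H1,H2] ; pick H2
  Q 72.128.152.0: descend 010010001000000010011 ; hops seen [H1,H2,H2,H3] ; pick H3
  add 72.0.0.0/5 -> H0 at depth 5
  add 72.128.144.0/20 -> H3 at depth 20
  Q 157.225.162.31: descend 1001110111100001101000100001111 ; hops seen [H1,H2,H1,H1,H3] ; pick H3
  Q 157.225.91.19: descend 1001110111100001 ; hops seen [H1,H2] ; pick H2

== LOOKUPS ==
["H2","H2","H3","H3","H2"]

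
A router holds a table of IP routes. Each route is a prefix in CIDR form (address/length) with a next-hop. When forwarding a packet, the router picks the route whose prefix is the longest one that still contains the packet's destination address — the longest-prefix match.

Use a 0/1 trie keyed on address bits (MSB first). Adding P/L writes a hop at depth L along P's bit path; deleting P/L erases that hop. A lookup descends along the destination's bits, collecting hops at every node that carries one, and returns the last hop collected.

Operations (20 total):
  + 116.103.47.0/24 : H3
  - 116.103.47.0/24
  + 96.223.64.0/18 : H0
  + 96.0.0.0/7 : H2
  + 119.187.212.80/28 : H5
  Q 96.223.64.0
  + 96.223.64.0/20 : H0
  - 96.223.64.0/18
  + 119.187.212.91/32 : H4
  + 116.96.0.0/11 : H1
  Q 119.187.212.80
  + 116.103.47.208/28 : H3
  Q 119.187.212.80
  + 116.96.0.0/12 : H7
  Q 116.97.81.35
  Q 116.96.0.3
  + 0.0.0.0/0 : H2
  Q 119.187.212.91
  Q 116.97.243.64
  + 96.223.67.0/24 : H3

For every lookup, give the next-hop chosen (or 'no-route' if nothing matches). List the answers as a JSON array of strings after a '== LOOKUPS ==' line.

Process each operation:
  add 116.103.47.0/24 -> H3 at depth 24
  - 116.103.47.0/24 clear@24
  add 96.223.64.0/18 -> H0 at depth 18
  add 96.0.0.0/7 -> H2 at depth 7
  add 119.187.212.80/28 -> H5 at depth 28
  Q 96.223.64.0: descend 011000001101111101 ; hops seen [H2,H0] ; pick H0
  add 96.223.64.0/20 -> H0 at depth 20
  - 96.223.64.0/18 clear@18
  add 119.187.212.91/32 -> H4 at depth 32
  add 116.96.0.0/11 -> H1 at depth 11
  Q 119.187.212.80: descend 0111011110111011110101000101 ; hops seen [H5] ; pick H5
  add 116.103.47.208/28 -> H3 at depth 28
  Q 119.187.212.80: descend 0111011110111011110101000101 ; hops seen [H5] ; pick H5
  add 116.96.0.0/12 -> H7 at depth 12
  Q 116.97.81.35: descend 0111010001100 ; hops seen [H1,H7] ; pick H7
  Q 116.96.0.3: descend 0111010001100 ; hops seen [H1,H7] ; pick H7
  add 0.0.0.0/0 -> H2 at depth 0
  Q 119.187.212.91: descend 01110111101110111101010001011011 ; hops seen [H2,H5,H4] ; pick H4
  Q 116.97.243.64: descend 0111010001100 ; hops seen [H2,H1,H7] ; pick H7
  add 96.223.67.0/24 -> H3 at depth 24

== LOOKUPS ==
["H0","H5","H5","H7","H7","H4","H7"]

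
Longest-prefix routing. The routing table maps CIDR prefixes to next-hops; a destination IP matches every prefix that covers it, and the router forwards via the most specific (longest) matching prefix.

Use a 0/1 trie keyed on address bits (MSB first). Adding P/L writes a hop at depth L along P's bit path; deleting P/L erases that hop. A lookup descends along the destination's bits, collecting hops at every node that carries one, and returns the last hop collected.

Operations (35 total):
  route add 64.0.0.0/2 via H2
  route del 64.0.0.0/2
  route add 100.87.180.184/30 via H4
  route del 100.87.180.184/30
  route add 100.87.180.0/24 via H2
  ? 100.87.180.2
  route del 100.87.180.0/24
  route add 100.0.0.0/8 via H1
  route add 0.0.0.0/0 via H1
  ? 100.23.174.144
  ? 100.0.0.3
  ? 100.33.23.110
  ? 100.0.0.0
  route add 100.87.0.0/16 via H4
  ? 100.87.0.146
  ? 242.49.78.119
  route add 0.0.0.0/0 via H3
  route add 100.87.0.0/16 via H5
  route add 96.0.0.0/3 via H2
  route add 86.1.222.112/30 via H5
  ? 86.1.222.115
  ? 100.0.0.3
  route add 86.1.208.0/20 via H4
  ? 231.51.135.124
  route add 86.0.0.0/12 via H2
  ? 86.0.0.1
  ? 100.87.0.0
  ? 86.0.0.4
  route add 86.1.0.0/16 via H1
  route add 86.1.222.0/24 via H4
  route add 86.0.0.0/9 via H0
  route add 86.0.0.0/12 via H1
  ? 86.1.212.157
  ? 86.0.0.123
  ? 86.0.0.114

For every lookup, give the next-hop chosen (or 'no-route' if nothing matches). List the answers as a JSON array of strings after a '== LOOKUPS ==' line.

Process each operation:
  add 64.0.0.0/2 -> H2 at depth 2
  del 64.0.0.0/2 (clear depth 2)
  add 100.87.180.184/30 -> H4 at depth 30
  del 100.87.180.184/30 (clear depth 30)
  add 100.87.180.0/24 -> H2 at depth 24
  ? 100.87.180.2  path d0:-→d1:-→d2:-→d3:-→d4:-→d5:-→d6:-→d7:-→d8:-→d9:-→d10:-→d11:-→d12:-→d13:-→d14:-→d15:-→d16:-→d17:-→d18:-→d19:-→d20:-→d21:-→d22:-→d23:-→d24:H2  best=H2
  del 100.87.180.0/24 (clear depth 24)
  add 100.0.0.0/8 -> H1 at depth 8
  add 0.0.0.0/0 -> H1 at depth 0
  ? 100.23.174.144  path d0:H1→d1:-→d2:-→d3:-→d4:-→d5:-→d6:-→d7:-→d8:H1→d9:-  best=H1
  ? 100.0.0.3  path d0:H1→d1:-→d2:-→d3:-→d4:-→d5:-→d6:-→d7:-→d8:H1→d9:-  best=H1
  ? 100.33.23.110  path d0:H1→d1:-→d2:-→d3:-→d4:-→d5:-→d6:-→d7:-→d8:H1→d9:-  best=H1
  ? 100.0.0.0  path d0:H1→d1:-→d2:-→d3:-→d4:-→d5:-→d6:-→d7:-→d8:H1→d9:-  best=H1
  add 100.87.0.0/16 -> H4 at depth 16
  ? 100.87.0.146  path d0:H1→d1:-→d2:-→d3:-→d4:-→d5:-→d6:-→d7:-→d8:H1→d9:-→d10:-→d11:-→d12:-→d13:-→d14:-→d15:-→d16:H4  best=H4
  ? 242.49.78.119  path d0:H1  best=H1
  add 0.0.0.0/0 -> H3 at depth 0
  add 100.87.0.0/16 -> H5 at depth 16
  add 96.0.0.0/3 -> H2 at depth 3
  add 86.1.222.112/30 -> H5 at depth 30
  ? 86.1.222.115  path d0:H3→d1:-→d2:-→d3:-→d4:-→d5:-→d6:-→d7:-→d8:-→d9:-→d10:-→d11:-→d12:-→d13:-→d14:-→d15:-→d16:-→d17:-→d18:-→d19:-→d20:-→d21:-→d22:-→d23:-→d24:-→d25:-→d26:-→d27:-→d28:-→d29:-→d30:H5  best=H5
  ? 100.0.0.3  path d0:H3→d1:-→d2:-→d3:H2→d4:-→d5:-→d6:-→d7:-→d8:H1→d9:-  best=H1
  add 86.1.208.0/20 -> H4 at depth 20
  ? 231.51.135.124  path d0:H3  best=H3
  add 86.0.0.0/12 -> H2 at depth 12
  ? 86.0.0.1  path d0:H3→d1:-→d2:-→d3:-→d4:-→d5:-→d6:-→d7:-→d8:-→d9:-→d10:-→d11:-→d12:H2→d13:-→d14:-→d15:-  best=H2
  ? 100.87.0.0  path d0:H3→d1:-→d2:-→d3:H2→d4:-→d5:-→d6:-→d7:-→d8:H1→d9:-→d10:-→d11:-→d12:-→d13:-→d14:-→d15:-→d16:H5  best=H5
  ? 86.0.0.4  path d0:H3→d1:-→d2:-→d3:-→d4:-→d5:-→d6:-→d7:-→d8:-→d9:-→d10:-→d11:-→d12:H2→d13:-→d14:-→d15:-  best=H2
  add 86.1.0.0/16 -> H1 at depth 16
  add 86.1.222.0/24 -> H4 at depth 24
  add 86.0.0.0/9 -> H0 at depth 9
  add 86.0.0.0/12 -> H1 at depth 12
  ? 86.1.212.157  path d0:H3→d1:-→d2:-→d3:-→d4:-→d5:-→d6:-→d7:-→d8:-→d9:H0→d10:-→d11:-→d12:H1→d13:-→d14:-→d15:-→d16:H1→d17:-→d18:-→d19:-→d20:H4  best=H4
  ? 86.0.0.123  path d0:H3→d1:-→d2:-→d3:-→d4:-→d5:-→d6:-→d7:-→d8:-→d9:H0→d10:-→d11:-→d12:H1→d13:-→d14:-→d15:-  best=H1
  ? 86.0.0.114  path d0:H3→d1:-→d2:-→d3:-→d4:-→d5:-→d6:-→d7:-→d8:-→d9:H0→d10:-→d11:-→d12:H1→d13:-→d14:-→d15:-  best=H1

== LOOKUPS ==
["H2","H1","H1","H1","H1","H4","H1","H5","H1","H3","H2","H5","H2","H4","H1","H1"]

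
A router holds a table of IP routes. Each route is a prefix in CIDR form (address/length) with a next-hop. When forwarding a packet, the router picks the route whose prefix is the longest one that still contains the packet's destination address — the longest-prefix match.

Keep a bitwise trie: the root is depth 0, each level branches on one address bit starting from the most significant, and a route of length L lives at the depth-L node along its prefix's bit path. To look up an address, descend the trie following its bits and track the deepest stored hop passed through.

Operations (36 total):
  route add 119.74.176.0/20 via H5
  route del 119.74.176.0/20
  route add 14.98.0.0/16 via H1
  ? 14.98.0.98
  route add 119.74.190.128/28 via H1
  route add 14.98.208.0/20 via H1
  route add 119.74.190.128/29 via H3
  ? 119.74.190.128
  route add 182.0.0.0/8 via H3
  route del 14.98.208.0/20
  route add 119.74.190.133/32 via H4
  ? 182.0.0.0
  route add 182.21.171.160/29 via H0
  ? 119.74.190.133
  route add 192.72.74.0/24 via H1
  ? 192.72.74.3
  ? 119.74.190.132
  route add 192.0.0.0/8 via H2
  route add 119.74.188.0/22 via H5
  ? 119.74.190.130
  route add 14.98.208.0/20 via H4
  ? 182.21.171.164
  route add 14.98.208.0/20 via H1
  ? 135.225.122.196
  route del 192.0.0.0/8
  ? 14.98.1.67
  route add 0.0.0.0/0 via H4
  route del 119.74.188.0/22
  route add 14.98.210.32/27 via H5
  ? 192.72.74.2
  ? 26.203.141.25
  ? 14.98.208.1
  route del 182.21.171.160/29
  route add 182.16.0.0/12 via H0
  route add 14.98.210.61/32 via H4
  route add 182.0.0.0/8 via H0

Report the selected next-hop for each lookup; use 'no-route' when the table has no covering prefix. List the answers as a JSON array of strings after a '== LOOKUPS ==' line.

Apply in order:
  add 119.74.176.0/20 -> H5 at depth 20
  - 119.74.176.0/20 clear@20
  add 14.98.0.0/16 -> H1 at depth 16
  Q 14.98.0.98: descend 0000111001100010 ; hops seen [H1] ; pick H1
  add 119.74.190.128/28 -> H1 at depth 28
  add 14.98.208.0/20 -> H1 at depth 20
  add 119.74.190.128/29 -> H3 at depth 29
  Q 119.74.190.128: descend 01110111010010101011111010000 ; hops seen [H1,H3] ; pick H3
  add 182.0.0.0/8 -> H3 at depth 8
  - 14.98.208.0/20 clear@20
  add 119.74.190.133/32 -> H4 at depth 32
  Q 182.0.0.0: descend 10110110 ; hops seen [H3] ; pick H3
  add 182.21.171.160/29 -> H0 at depth 29
  Q 119.74.190.133: descend 01110111010010101011111010000101 ; hops seen [H1,H3,H4] ; pick H4
  add 192.72.74.0/24 -> H1 at depth 24
  Q 192.72.74.3: descend 110000000100100001001010 ; hops seen [H1] ; pick H1
  Q 119.74.190.132: descend 0111011101001010101111101000010 ; hops seen [H1,H3] ; pick H3
  add 192.0.0.0/8 -> H2 at depth 8
  add 119.74.188.0/22 -> H5 at depth 22
  Q 119.74.190.130: descend 01110111010010101011111010000 ; hops seen [H5,H1,H3] ; pick H3
  add 14.98.208.0/20 -> H4 at depth 20
  Q 182.21.171.164: descend 10110110000101011010101110100 ; hops seen [H3,H0] ; pick H0
  add 14.98.208.0/20 -> H1 at depth 20
  Q 135.225.122.196: descend 10 ; hops seen [∅] ; pick no-route
  - 192.0.0.0/8 clear@8
  Q 14.98.1.67: descend 0000111001100010 ; hops seen [H1] ; pick H1
  add 0.0.0.0/0 -> H4 at depth 0
  - 119.74.188.0/22 clear@22
  add 14.98.210.32/27 -> H5 at depth 27
  Q 192.72.74.2: descend 110000000100100001001010 ; hops seen [H4,H1] ; pick H1
  Q 26.203.141.25: descend 000 ; hops seen [H4] ; pick H4
  Q 14.98.208.1: descend 0000111001100010110100 ; hops seen [H4,H1,H1] ; pick H1
  - 182.21.171.160/29 clear@29
  add 182.16.0.0/12 -> H0 at depth 12
  add 14.98.210.61/32 -> H4 at depth 32
  add 182.0.0.0/8 -> H0 at depth 8

== LOOKUPS ==
["H1","H3","H3","H4","H1","H3","H3","H0","no-route","H1","H1","H4","H1"]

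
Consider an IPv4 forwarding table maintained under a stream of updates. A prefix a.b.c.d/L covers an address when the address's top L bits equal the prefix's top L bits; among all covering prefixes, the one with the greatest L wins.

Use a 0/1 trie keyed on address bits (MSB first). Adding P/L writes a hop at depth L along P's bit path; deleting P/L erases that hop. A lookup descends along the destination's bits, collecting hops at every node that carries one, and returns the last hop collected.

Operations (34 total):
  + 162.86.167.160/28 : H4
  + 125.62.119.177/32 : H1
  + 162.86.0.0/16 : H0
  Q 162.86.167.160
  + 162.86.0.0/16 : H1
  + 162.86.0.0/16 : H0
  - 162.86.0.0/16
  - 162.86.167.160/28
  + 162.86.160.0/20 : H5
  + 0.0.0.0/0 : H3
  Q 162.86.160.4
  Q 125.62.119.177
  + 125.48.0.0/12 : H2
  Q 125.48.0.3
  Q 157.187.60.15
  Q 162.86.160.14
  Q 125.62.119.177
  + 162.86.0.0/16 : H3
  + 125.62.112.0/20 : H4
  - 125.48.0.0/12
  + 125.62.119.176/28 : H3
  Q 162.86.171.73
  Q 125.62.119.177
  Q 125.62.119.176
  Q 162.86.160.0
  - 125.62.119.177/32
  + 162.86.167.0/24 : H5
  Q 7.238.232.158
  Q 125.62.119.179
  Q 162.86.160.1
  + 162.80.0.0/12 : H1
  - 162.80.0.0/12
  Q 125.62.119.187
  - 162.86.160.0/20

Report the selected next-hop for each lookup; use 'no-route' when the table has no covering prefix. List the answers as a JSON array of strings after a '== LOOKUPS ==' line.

Trace:
  add 162.86.167.160/28 -> H4 at depth 28
  add 125.62.119.177/32 -> H1 at depth 32
  add 162.86.0.0/16 -> H0 at depth 16
  Q 162.86.167.160: descend 1010001001010110101001111010 ; hops seen [H0,H4] ; pick H4
  add 162.86.0.0/16 -> H1 at depth 16
  add 162.86.0.0/16 -> H0 at depth 16
  - 162.86.0.0/16 clear@16
  - 162.86.167.160/28 clear@28
  add 162.86.160.0/20 -> H5 at depth 20
  add 0.0.0.0/0 -> H3 at depth 0
  Q 162.86.160.4: descend 101000100101011010100 ; hops seen [H3,H5] ; pick H5
  Q 125.62.119.177: descend 01111101001111100111011110110001 ; hops seen [H3,H1] ; pick H1
  add 125.48.0.0/12 -> H2 at depth 12
  Q 125.48.0.3: descend 011111010011 ; hops seen [H3,H2] ; pick H2
  Q 157.187.60.15: descend 10 ; hops seen [H3] ; pick H3
  Q 162.86.160.14: descend 101000100101011010100 ; hops seen [H3,H5] ; pick H5
  Q 125.62.119.177: descend 01111101001111100111011110110001 ; hops seen [H3,H2,H1] ; pick H1
  add 162.86.0.0/16 -> H3 at depth 16
  add 125.62.112.0/20 -> H4 at depth 20
  - 125.48.0.0/12 clear@12
  add 125.62.119.176/28 -> H3 at depth 28
  Q 162.86.171.73: descend 10100010010101101010 ; hops seen [H3,H3,H5] ; pick H5
  Q 125.62.119.177: descend 01111101001111100111011110110001 ; hops seen [H3,H4,H3,H1] ; pick H1
  Q 125.62.119.176: descend 0111110100111110011101111011000 ; hops seen [H3,H4,H3] ; pick H3
  Q 162.86.160.0: descend 101000100101011010100 ; hops seen [H3,H3,H5] ; pick H5
  - 125.62.119.177/32 clear@32
  add 162.86.167.0/24 -> H5 at depth 24
  Q 7.238.232.158: descend 0 ; hops seen [H3] ; pick H3
  Q 125.62.119.179: descend 011111010011111001110111101100 ; hops seen [H3,H4,H3] ; pick H3
  Q 162.86.160.1: descend 101000100101011010100 ; hops seen [H3,H3,H5] ; pick H5
  add 162.80.0.0/12 -> H1 at depth 12
  - 162.80.0.0/12 clear@12
  Q 125.62.119.187: descend 0111110100111110011101111011 ; hops seen [H3,H4,H3] ; pick H3
  - 162.86.160.0/20 clear@20

== LOOKUPS ==
["H4","H5","H1","H2","H3","H5","H1","H5","H1","H3","H5","H3","H3","H5","H3"]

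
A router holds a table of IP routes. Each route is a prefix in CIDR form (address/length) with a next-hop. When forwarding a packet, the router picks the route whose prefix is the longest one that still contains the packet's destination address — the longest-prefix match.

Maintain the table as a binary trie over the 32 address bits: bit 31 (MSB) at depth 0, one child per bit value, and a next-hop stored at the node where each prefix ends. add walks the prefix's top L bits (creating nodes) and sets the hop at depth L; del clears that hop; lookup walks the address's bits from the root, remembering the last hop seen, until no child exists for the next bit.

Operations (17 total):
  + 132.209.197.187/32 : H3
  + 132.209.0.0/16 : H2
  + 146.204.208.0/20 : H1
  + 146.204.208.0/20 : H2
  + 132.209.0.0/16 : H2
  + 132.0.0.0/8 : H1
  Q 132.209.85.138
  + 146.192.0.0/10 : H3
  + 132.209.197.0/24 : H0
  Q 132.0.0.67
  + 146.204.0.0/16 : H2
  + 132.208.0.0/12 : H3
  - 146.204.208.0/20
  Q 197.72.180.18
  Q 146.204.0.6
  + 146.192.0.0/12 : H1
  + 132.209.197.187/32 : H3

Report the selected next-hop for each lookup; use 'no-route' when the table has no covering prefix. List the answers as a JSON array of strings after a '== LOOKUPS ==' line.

Apply in order:
  + 132.209.197.187/32 (H3) depth=32
  + 132.209.0.0/16 (H2) depth=16
  + 146.204.208.0/20 (H1) depth=20
  + 146.204.208.0/20 (H2) depth=20
  + 132.209.0.0/16 (H2) depth=16
  + 132.0.0.0/8 (H1) depth=8
  lookup 132.209.85.138: bits 1000010011010001 walk d0:-→d1:-→d2:-→d3:-→d4:-→d5:-→d6:-→d7:-→d8:H1→d9:-→d10:-→d11:-→d12:-→d13:-→d14:-→d15:-→d16:H2 -> H2
  + 146.192.0.0/10 (H3) depth=10
  + 132.209.197.0/24 (H0) depth=24
  lookup 132.0.0.67: bits 10000100 walk d0:-→d1:-→d2:-→d3:-→d4:-→d5:-→d6:-→d7:-→d8:H1 -> H1
  + 146.204.0.0/16 (H2) depth=16
  + 132.208.0.0/12 (H3) depth=12
  - 146.204.208.0/20 clear@20
  lookup 197.72.180.18: bits 1 walk d0:-→d1:- -> no-route
  lookup 146.204.0.6: bits 1001001011001100 walk d0:-→d1:-→d2:-→d3:-→d4:-→d5:-→d6:-→d7:-→d8:-→d9:-→d10:H3→d11:-→d12:-→d13:-→d14:-→d15:-→d16:H2 -> H2
  + 146.192.0.0/12 (H1) depth=12
  + 132.209.197.187/32 (H3) depth=32

== LOOKUPS ==
["H2","H1","no-route","H2"]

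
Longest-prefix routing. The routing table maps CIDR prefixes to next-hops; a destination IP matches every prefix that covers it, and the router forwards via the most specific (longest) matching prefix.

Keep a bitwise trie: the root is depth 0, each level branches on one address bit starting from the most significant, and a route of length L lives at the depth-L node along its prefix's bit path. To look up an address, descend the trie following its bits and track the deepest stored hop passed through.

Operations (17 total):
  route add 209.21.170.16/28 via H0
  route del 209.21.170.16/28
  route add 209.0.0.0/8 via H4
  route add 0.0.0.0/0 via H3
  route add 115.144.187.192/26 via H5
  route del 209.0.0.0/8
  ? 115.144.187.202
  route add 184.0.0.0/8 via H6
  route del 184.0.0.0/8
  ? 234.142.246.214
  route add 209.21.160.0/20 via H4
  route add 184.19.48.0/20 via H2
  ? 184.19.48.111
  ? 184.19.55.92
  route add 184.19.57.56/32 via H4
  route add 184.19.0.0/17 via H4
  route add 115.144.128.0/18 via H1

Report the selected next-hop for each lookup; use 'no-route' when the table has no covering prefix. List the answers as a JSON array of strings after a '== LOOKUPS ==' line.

Process each operation:
  add 209.21.170.16/28 -> H0 at depth 28
  del 209.21.170.16/28 (clear depth 28)
  add 209.0.0.0/8 -> H4 at depth 8
  add 0.0.0.0/0 -> H3 at depth 0
  add 115.144.187.192/26 -> H5 at depth 26
  del 209.0.0.0/8 (clear depth 8)
  ? 115.144.187.202  path d0:H3→d1:-→d2:-→d3:-→d4:-→d5:-→d6:-→d7:-→d8:-→d9:-→d10:-→d11:-→d12:-→d13:-→d14:-→d15:-→d16:-→d17:-→d18:-→d19:-→d20:-→d21:-→d22:-→d23:-→d24:-→d25:-→d26:H5  best=H5
  add 184.0.0.0/8 -> H6 at depth 8
  del 184.0.0.0/8 (clear depth 8)
  ? 234.142.246.214  path d0:H3→d1:-→d2:-  best=H3
  add 209.21.160.0/20 -> H4 at depth 20
  add 184.19.48.0/20 -> H2 at depth 20
  ? 184.19.48.111  path d0:H3→d1:-→d2:-→d3:-→d4:-→d5:-→d6:-→d7:-→d8:-→d9:-→d10:-→d11:-→d12:-→d13:-→d14:-→d15:-→d16:-→d17:-→d18:-→d19:-→d20:H2  best=H2
  ? 184.19.55.92  path d0:H3→d1:-→d2:-→d3:-→d4:-→d5:-→d6:-→d7:-→d8:-→d9:-→d10:-→d11:-→d12:-→d13:-→d14:-→d15:-→d16:-→d17:-→d18:-→d19:-→d20:H2  best=H2
  add 184.19.57.56/32 -> H4 at depth 32
  add 184.19.0.0/17 -> H4 at depth 17
  add 115.144.128.0/18 -> H1 at depth 18

== LOOKUPS ==
["H5","H3","H2","H2"]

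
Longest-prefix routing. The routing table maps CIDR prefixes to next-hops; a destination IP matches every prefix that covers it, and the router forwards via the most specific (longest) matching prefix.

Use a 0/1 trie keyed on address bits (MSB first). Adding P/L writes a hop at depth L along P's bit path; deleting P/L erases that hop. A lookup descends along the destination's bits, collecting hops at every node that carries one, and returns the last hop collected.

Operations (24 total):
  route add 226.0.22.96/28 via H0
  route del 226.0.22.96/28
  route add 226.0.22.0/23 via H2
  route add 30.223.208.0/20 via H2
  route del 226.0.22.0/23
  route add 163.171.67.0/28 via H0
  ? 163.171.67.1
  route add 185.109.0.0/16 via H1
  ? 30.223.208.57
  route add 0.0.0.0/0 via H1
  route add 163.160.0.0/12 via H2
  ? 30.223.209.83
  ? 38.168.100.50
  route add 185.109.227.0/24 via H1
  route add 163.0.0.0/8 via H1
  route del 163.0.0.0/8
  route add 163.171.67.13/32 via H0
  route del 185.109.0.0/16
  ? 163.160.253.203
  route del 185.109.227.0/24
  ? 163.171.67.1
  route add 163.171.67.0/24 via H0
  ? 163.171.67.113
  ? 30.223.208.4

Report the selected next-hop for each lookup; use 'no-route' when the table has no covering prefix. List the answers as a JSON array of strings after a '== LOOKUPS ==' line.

Apply in order:
  + 226.0.22.96/28 (H0) depth=28
  - 226.0.22.96/28 clear@28
  + 226.0.22.0/23 (H2) depth=23
  + 30.223.208.0/20 (H2) depth=20
  - 226.0.22.0/23 clear@23
  + 163.171.67.0/28 (H0) depth=28
  lookup 163.171.67.1: bits 1010001110101011010000110000 walk d0:-→d1:-→d2:-→d3:-→d4:-→d5:-→d6:-→d7:-→d8:-→d9:-→d10:-→d11:-→d12:-→d13:-→d14:-→d15:-→d16:-→d17:-→d18:-→d19:-→d20:-→d21:-→d22:-→d23:-→d24:-→d25:-→d26:-→d27:-→d28:H0 -> H0
  + 185.109.0.0/16 (H1) depth=16
  lookup 30.223.208.57: bits 00011110110111111101 walk d0:-→d1:-→d2:-→d3:-→d4:-→d5:-→d6:-→d7:-→d8:-→d9:-→d10:-→d11:-→d12:-→d13:-→d14:-→d15:-→d16:-→d17:-→d18:-→d19:-→d20:H2 -> H2
  + 0.0.0.0/0 (H1) depth=0
  + 163.160.0.0/12 (H2) depth=12
  lookup 30.223.209.83: bits 00011110110111111101 walk d0:H1→d1:-→d2:-→d3:-→d4:-→d5:-→d6:-→d7:-→d8:-→d9:-→d10:-→d11:-→d12:-→d13:-→d14:-→d15:-→d16:-→d17:-→d18:-→d19:-→d20:H2 -> H2
  lookup 38.168.100.50: bits 00 walk d0:H1→d1:-→d2:- -> H1
  + 185.109.227.0/24 (H1) depth=24
  + 163.0.0.0/8 (H1) depth=8
  - 163.0.0.0/8 clear@8
  + 163.171.67.13/32 (H0) depth=32
  - 185.109.0.0/16 clear@16
  lookup 163.160.253.203: bits 101000111010 walk d0:H1→d1:-→d2:-→d3:-→d4:-→d5:-→d6:-→d7:-→d8:-→d9:-→d10:-→d11:-→d12:H2 -> H2
  - 185.109.227.0/24 clear@24
  lookup 163.171.67.1: bits 1010001110101011010000110000 walk d0:H1→d1:-→d2:-→d3:-→d4:-→d5:-→d6:-→d7:-→d8:-→d9:-→d10:-→d11:-→d12:H2→d13:-→d14:-→d15:-→d16:-→d17:-→d18:-→d19:-→d20:-→d21:-→d22:-→d23:-→d24:-→d25:-→d26:-→d27:-→d28:H0 -> H0
  + 163.171.67.0/24 (H0) depth=24
  lookup 163.171.67.113: bits 1010001110101011010000110 walk d0:H1→d1:-→d2:-→d3:-→d4:-→d5:-→d6:-→d7:-→d8:-→d9:-→d10:-→d11:-→d12:H2→d13:-→d14:-→d15:-→d16:-→d17:-→d18:-→d19:-→d20:-→d21:-→d22:-→d23:-→d24:H0→d25:- -> H0
  lookup 30.223.208.4: bits 00011110110111111101 walk d0:H1→d1:-→d2:-→d3:-→d4:-→d5:-→d6:-→d7:-→d8:-→d9:-→d10:-→d11:-→d12:-→d13:-→d14:-→d15:-→d16:-→d17:-→d18:-→d19:-→d20:H2 -> H2

== LOOKUPS ==
["H0","H2","H2","H1","H2","H0","H0","H2"]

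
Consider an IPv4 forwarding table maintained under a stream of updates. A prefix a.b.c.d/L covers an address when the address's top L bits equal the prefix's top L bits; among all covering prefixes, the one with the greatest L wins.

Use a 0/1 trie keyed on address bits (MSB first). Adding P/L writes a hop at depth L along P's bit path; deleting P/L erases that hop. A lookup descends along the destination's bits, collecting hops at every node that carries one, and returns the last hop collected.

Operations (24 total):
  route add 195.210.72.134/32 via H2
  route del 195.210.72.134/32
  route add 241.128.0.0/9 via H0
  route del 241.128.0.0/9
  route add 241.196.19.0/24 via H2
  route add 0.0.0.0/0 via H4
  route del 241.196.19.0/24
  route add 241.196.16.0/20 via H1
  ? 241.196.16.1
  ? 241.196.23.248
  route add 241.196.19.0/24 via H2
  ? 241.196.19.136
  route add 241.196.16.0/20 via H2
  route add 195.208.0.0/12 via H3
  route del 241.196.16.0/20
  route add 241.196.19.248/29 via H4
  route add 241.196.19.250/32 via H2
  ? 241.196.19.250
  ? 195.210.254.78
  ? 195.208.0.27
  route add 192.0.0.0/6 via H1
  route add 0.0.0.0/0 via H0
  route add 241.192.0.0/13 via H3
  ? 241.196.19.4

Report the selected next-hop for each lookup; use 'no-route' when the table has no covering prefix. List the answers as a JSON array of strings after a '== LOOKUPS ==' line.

Apply in order:
  add 195.210.72.134/32 -> H2 at depth 32
  del 195.210.72.134/32 (clear depth 32)
  add 241.128.0.0/9 -> H0 at depth 9
  del 241.128.0.0/9 (clear depth 9)
  add 241.196.19.0/24 -> H2 at depth 24
  add 0.0.0.0/0 -> H4 at depth 0
  del 241.196.19.0/24 (clear depth 24)
  add 241.196.16.0/20 -> H1 at depth 20
  Q 241.196.16.1: descend 1111000111000100000100 ; hops seen [H4,H1] ; pick H1
  Q 241.196.23.248: descend 111100011100010000010 ; hops seen [H4,H1] ; pick H1
  add 241.196.19.0/24 -> H2 at depth 24
  Q 241.196.19.136: descend 111100011100010000010011 ; hops seen [H4,H1,H2] ; pick H2
  add 241.196.16.0/20 -> H2 at depth 20
  add 195.208.0.0/12 -> H3 at depth 12
  del 241.196.16.0/20 (clear depth 20)
  add 241.196.19.248/29 -> H4 at depth 29
  add 241.196.19.250/32 -> H2 at depth 32
  Q 241.196.19.250: descend 11110001110001000001001111111010 ; hops seen [H4,H2,H4,H2] ; pick H2
  Q 195.210.254.78: descend 1100001111010010 ; hops seen [H4,H3] ; pick H3
  Q 195.208.0.27: descend 11000011110100 ; hops seen [H4,H3] ; pick H3
  add 192.0.0.0/6 -> H1 at depth 6
  add 0.0.0.0/0 -> H0 at depth 0
  add 241.192.0.0/13 -> H3 at depth 13
  Q 241.196.19.4: descend 111100011100010000010011 ; hops seen [H0,H3,H2] ; pick H2

== LOOKUPS ==
["H1","H1","H2","H2","H3","H3","H2"]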